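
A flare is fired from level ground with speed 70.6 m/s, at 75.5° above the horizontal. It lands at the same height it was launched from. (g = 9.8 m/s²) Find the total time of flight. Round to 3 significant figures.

Vertical component: v_y = 70.6 sin 75.5° = 68.35 m/s.
For a projectile landing at launch height, time of flight is t = 2 v_y / g = 2 × 68.35 / 9.8 = 13.9 s.

13.9 s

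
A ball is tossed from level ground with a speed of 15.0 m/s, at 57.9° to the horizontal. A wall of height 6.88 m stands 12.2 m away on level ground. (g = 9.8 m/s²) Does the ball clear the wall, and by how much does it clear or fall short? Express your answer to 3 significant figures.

Yes — it clears the wall by 1.09 m.

v_x = 15.0 cos 57.9° = 7.971 m/s; v_y0 = 15.0 sin 57.9° = 12.71 m/s.
Time to reach the wall: t = 12.2 / 7.971 = 1.531 s.
Height at that point: y = 12.71×1.531 − 4.900×1.531² = 7.974 m.
That is 7.974 − 6.88 = 1.09 m above the top of the wall, so the ball clears it.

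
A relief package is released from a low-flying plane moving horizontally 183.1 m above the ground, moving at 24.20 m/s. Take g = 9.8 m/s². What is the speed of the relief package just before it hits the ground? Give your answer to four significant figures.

Fall time: t = √(2 × 183.1 / 9.8) = 6.1129 s.
At impact: v_x = 24.20 m/s (unchanged), v_y = g t = 9.8 × 6.1129 = 59.906 m/s.
Speed = √(v_x² + v_y²) = √(585.64 + 3588.7) = 64.61 m/s.

64.61 m/s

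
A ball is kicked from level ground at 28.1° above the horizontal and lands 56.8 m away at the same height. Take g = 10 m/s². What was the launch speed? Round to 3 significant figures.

26.1 m/s

On level ground, R = v₀² sin(2θ) / g, so v₀ = √(R g / sin 2θ).
sin(2 × 28.1°) = 0.8310.
v₀ = √(56.8 × 10 / 0.8310) = √683.5 = 26.1 m/s.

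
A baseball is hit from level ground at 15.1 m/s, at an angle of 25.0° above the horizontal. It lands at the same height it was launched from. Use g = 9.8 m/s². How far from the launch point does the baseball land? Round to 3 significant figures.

17.8 m

For level ground, R = v₀² sin(2θ) / g.
sin(2 × 25.0°) = sin 50.00° = 0.7660.
R = (15.1)² × 0.7660 / 9.8 = 17.8 m.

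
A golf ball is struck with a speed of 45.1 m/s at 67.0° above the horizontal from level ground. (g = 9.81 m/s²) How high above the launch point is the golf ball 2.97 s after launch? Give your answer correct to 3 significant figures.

v_y0 = 45.1 sin 67.0° = 41.51 m/s.
y(t) = v_y0 t − ½ g t² = 41.51×2.97 − 4.905×2.97² = 80.0 m.

80.0 m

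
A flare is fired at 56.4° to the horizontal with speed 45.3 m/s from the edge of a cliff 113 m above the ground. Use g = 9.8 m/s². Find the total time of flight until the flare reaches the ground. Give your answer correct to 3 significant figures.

Vertical component: v_y = 45.3 sin 56.4° = 37.73 m/s.
Taking up as positive with launch at y = 113 m, landing at y = 0: 0 = 113 + 37.73 t − ½(9.8) t².
Solving 4.900 t² − 37.73 t − 113 = 0 gives t = [37.73 + √(37.73² + 4·4.900·113)] / 9.800 = 10.0 s.

10.0 s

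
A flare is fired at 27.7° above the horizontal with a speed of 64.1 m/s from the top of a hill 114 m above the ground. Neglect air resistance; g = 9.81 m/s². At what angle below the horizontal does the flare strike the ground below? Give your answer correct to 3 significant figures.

44.6°

v_x = 64.1 cos 27.7° = 56.75 m/s.
At impact |v_y| = √(v_y0² + 2 g h) = √(29.80² + 2×9.81×114) = 55.90 m/s.
Angle below horizontal = arctan(|v_y| / v_x) = arctan(55.90 / 56.75) = 44.6°.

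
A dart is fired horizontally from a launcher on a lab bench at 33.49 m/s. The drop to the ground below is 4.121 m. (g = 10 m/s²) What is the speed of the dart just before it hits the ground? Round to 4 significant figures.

34.70 m/s

Fall time: t = √(2 × 4.121 / 10) = 0.90785 s.
At impact: v_x = 33.49 m/s (unchanged), v_y = g t = 10 × 0.90785 = 9.0785 m/s.
Speed = √(v_x² + v_y²) = √(1121.6 + 82.419) = 34.70 m/s.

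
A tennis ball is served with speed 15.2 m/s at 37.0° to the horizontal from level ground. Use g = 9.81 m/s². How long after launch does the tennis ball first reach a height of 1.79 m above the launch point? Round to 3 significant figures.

0.222 s

v_y0 = 15.2 sin 37.0° = 9.148 m/s.
Set y = v_y0 t − ½ g t² = 1.79: 4.905 t² − 9.148 t + 1.79 = 0.
t = [9.148 ± √(83.69 − 35.12)] / 9.81 = (9.148 ± 6.969) / 9.81, giving t = 0.222 s or t = 1.64 s.
The tennis ball is on the way up at the first time, so t = 0.222 s.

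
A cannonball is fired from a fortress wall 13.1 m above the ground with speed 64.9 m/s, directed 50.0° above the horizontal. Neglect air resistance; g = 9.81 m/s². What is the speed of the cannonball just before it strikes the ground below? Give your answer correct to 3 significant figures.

66.9 m/s

v_x = 64.9 cos 50.0° = 41.72 m/s is unchanged throughout.
For the vertical component, v_y² = v_y0² + 2 g h = (49.72)² + 2×9.81×13.1 = 2729, so |v_y| = 52.24 m/s.
Impact speed = √(v_x² + v_y²) = √(1741 + 2729) = 66.9 m/s.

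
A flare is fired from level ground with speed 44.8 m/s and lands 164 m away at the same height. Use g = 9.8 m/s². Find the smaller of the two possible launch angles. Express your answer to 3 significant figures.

Level-ground range: R = v₀² sin(2θ)/g ⇒ sin 2θ = R g / v₀² = 164×9.8/44.8² = 0.8008.
2θ = arcsin(0.8008) = 53.21° or 180° − 53.21° = 126.79°.
So θ = 26.6° or θ = 63.4°.

26.6°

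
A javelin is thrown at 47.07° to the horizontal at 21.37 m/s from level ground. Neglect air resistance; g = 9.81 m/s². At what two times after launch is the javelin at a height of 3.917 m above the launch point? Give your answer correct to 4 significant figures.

0.2738 s and 2.916 s

v_y0 = 21.37 sin 47.07° = 15.647 m/s.
Set y = v_y0 t − ½ g t² = 3.917: 4.905 t² − 15.647 t + 3.917 = 0.
t = [15.647 ± √(244.83 − 76.852)] / 9.81 = (15.647 ± 12.961) / 9.81, giving t = 0.2738 s or t = 2.916 s.
So the javelin is at 3.917 m at t = 0.2738 s (rising) and t = 2.916 s (falling).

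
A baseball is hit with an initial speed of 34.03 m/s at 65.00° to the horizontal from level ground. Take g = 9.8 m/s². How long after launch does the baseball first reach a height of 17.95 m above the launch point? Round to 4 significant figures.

0.6489 s

v_y0 = 34.03 sin 65.00° = 30.842 m/s.
Set y = v_y0 t − ½ g t² = 17.95: 4.900 t² − 30.842 t + 17.95 = 0.
t = [30.842 ± √(951.23 − 351.82)] / 9.8 = (30.842 ± 24.483) / 9.8, giving t = 0.6489 s or t = 5.645 s.
The baseball is on the way up at the first time, so t = 0.6489 s.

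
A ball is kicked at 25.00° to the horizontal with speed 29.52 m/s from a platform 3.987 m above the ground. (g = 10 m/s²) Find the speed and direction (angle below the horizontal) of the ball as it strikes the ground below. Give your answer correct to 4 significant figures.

30.84 m/s at 29.83° below the horizontal

v_x = 29.52 cos 25.00° = 26.754 m/s (constant).
|v_y| at impact = √((12.476)² + 2×10×3.987) = 15.342 m/s.
Speed = √(26.754² + 15.342²) = 30.84 m/s; angle = arctan(15.342/26.754) = 29.83° below horizontal.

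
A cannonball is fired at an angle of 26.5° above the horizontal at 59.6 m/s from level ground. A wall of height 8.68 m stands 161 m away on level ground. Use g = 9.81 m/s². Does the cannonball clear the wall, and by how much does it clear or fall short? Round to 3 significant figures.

v_x = 59.6 cos 26.5° = 53.34 m/s; v_y0 = 59.6 sin 26.5° = 26.59 m/s.
Time to reach the wall: t = 161 / 53.34 = 3.018 s.
Height at that point: y = 26.59×3.018 − 4.905×3.018² = 35.57 m.
That is 35.57 − 8.68 = 26.9 m above the top of the wall, so the cannonball clears it.

Yes — it clears the wall by 26.9 m.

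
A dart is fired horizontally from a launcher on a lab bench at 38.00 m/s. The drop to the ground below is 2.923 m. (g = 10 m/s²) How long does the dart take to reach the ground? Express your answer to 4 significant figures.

The horizontal speed doesn't affect the fall. With v_y0 = 0, h = ½ g t².
t = √(2 × 2.923 / 10) = √0.58460 = 0.7646 s.

0.7646 s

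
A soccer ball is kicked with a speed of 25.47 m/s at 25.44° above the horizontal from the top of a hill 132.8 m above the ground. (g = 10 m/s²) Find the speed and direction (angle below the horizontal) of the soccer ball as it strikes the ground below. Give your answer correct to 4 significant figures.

v_x = 25.47 cos 25.44° = 23.000 m/s (constant).
|v_y| at impact = √((10.941)² + 2×10×132.8) = 52.685 m/s.
Speed = √(23.000² + 52.685²) = 57.49 m/s; angle = arctan(52.685/23.000) = 66.42° below horizontal.

57.49 m/s at 66.42° below the horizontal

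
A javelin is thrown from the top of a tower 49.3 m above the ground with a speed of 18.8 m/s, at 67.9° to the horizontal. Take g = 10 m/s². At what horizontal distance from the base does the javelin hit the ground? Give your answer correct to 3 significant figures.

Components: v_x = 18.8 cos 67.9° = 7.073 m/s, v_y = 18.8 sin 67.9° = 17.42 m/s.
Vertical: 0 = 49.3 + 17.42 t − ½(10) t² ⇒ 5.000 t² − 17.42 t − 49.3 = 0.
t = [17.42 + √(303.5 + 986.0)] / 10.00 = 5.333 s.
Horizontal: R = v_x · t = 7.073 × 5.333 = 37.7 m.

37.7 m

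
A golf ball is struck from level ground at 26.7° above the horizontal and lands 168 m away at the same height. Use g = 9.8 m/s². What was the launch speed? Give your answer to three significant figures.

45.3 m/s

On level ground, R = v₀² sin(2θ) / g, so v₀ = √(R g / sin 2θ).
sin(2 × 26.7°) = 0.8028.
v₀ = √(168 × 9.8 / 0.8028) = √2051 = 45.3 m/s.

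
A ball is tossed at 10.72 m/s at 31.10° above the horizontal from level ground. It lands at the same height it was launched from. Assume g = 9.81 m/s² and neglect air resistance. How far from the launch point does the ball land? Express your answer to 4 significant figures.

10.36 m

Components: v_x = 10.72 cos 31.10° = 9.1792 m/s, v_y = 10.72 sin 31.10° = 5.5372 m/s.
Time of flight (same landing height): t = 2 v_y / g = 2 × 5.5372 / 9.81 = 1.1289 s.
Range: R = v_x · t = 9.1792 × 1.1289 = 10.36 m.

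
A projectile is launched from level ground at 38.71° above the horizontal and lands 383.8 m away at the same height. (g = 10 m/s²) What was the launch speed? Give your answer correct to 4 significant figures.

62.71 m/s

On level ground, R = v₀² sin(2θ) / g, so v₀ = √(R g / sin 2θ).
sin(2 × 38.71°) = 0.9760.
v₀ = √(383.8 × 10 / 0.9760) = √3932.4 = 62.71 m/s.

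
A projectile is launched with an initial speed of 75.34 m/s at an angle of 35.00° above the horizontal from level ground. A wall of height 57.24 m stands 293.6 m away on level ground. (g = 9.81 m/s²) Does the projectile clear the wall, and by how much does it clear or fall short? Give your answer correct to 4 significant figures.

Yes — it clears the wall by 37.33 m.

v_x = 75.34 cos 35.00° = 61.715 m/s; v_y0 = 75.34 sin 35.00° = 43.213 m/s.
Time to reach the wall: t = 293.6 / 61.715 = 4.7574 s.
Height at that point: y = 43.213×4.7574 − 4.905×4.7574² = 94.567 m.
That is 94.567 − 57.24 = 37.33 m above the top of the wall, so the projectile clears it.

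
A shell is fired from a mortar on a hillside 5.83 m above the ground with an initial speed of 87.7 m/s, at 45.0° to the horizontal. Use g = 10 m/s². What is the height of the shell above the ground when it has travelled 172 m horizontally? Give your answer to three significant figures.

v_x = 87.7 cos 45.0° = 62.01 m/s, v_y0 = 87.7 sin 45.0° = 62.01 m/s.
Time to reach x = 172 m: t = x / v_x = 172 / 62.01 = 2.774 s.
y = 5.83 + v_y0 t − ½ g t² = 5.83 + 62.01×2.774 − 5.000×2.774² = 139 m.

139 m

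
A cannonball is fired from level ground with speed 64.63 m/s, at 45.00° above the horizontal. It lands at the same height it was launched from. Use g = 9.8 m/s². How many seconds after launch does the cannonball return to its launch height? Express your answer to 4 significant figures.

Vertical component: v_y = 64.63 sin 45.00° = 45.700 m/s.
For a projectile landing at launch height, time of flight is t = 2 v_y / g = 2 × 45.700 / 9.8 = 9.327 s.

9.327 s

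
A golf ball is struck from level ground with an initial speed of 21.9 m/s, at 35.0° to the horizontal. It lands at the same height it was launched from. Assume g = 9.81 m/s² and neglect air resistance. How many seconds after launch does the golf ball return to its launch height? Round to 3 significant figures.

2.56 s

Vertical component: v_y = 21.9 sin 35.0° = 12.56 m/s.
For a projectile landing at launch height, time of flight is t = 2 v_y / g = 2 × 12.56 / 9.81 = 2.56 s.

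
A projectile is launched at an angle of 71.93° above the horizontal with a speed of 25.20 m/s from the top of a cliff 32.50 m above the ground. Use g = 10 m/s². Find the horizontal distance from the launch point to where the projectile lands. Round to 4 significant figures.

Components: v_x = 25.20 cos 71.93° = 7.8165 m/s, v_y = 25.20 sin 71.93° = 23.957 m/s.
Vertical: 0 = 32.50 + 23.957 t − ½(10) t² ⇒ 5.000 t² − 23.957 t − 32.50 = 0.
t = [23.957 + √(573.94 + 650.00)] / 10.00 = 5.8942 s.
Horizontal: R = v_x · t = 7.8165 × 5.8942 = 46.07 m.

46.07 m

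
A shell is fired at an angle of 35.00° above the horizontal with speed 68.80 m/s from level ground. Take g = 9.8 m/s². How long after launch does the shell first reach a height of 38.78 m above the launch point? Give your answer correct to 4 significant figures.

1.146 s

v_y0 = 68.80 sin 35.00° = 39.462 m/s.
Set y = v_y0 t − ½ g t² = 38.78: 4.900 t² − 39.462 t + 38.78 = 0.
t = [39.462 ± √(1557.2 − 760.09)] / 9.8 = (39.462 ± 28.233) / 9.8, giving t = 1.146 s or t = 6.908 s.
The shell is on the way up at the first time, so t = 1.146 s.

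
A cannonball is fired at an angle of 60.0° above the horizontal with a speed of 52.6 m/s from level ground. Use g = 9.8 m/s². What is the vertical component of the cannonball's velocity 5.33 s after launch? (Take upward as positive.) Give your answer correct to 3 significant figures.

Initial vertical component: v_y0 = 52.6 sin 60.0° = 45.55 m/s.
v_y(t) = v_y0 − g t = 45.55 − 9.8 × 5.33 = -6.68 m/s.

-6.68 m/s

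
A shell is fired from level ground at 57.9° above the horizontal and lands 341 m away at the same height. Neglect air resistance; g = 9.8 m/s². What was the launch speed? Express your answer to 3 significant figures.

On level ground, R = v₀² sin(2θ) / g, so v₀ = √(R g / sin 2θ).
sin(2 × 57.9°) = 0.9003.
v₀ = √(341 × 9.8 / 0.9003) = √3712 = 60.9 m/s.

60.9 m/s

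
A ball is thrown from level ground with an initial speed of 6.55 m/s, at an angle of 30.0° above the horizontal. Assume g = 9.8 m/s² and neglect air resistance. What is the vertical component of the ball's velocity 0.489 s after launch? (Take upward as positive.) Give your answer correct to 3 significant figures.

Initial vertical component: v_y0 = 6.55 sin 30.0° = 3.275 m/s.
v_y(t) = v_y0 − g t = 3.275 − 9.8 × 0.489 = -1.52 m/s.

-1.52 m/s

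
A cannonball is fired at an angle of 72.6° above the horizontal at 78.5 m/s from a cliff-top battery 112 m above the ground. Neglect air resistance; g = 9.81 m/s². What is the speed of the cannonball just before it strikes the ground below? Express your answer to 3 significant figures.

91.4 m/s

v_x = 78.5 cos 72.6° = 23.47 m/s is unchanged throughout.
For the vertical component, v_y² = v_y0² + 2 g h = (74.91)² + 2×9.81×112 = 7809, so |v_y| = 88.37 m/s.
Impact speed = √(v_x² + v_y²) = √(550.8 + 7809) = 91.4 m/s.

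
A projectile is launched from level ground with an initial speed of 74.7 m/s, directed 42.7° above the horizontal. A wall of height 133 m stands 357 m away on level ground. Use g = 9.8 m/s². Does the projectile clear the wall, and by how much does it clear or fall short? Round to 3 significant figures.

v_x = 74.7 cos 42.7° = 54.90 m/s; v_y0 = 74.7 sin 42.7° = 50.66 m/s.
Time to reach the wall: t = 357 / 54.90 = 6.503 s.
Height at that point: y = 50.66×6.503 − 4.900×6.503² = 122.2 m.
That is 133 − 122.2 = 10.8 m below the top of the wall, so the projectile does not clear it.

No — it falls 10.8 m short of clearing the wall.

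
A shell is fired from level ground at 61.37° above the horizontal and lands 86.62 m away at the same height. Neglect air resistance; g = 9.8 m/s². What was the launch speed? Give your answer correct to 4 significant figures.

31.77 m/s

On level ground, R = v₀² sin(2θ) / g, so v₀ = √(R g / sin 2θ).
sin(2 × 61.37°) = 0.8411.
v₀ = √(86.62 × 9.8 / 0.8411) = √1009.2 = 31.77 m/s.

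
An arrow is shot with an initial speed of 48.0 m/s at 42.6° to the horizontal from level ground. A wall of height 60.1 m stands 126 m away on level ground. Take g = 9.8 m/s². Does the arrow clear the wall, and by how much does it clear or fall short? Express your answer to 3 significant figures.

v_x = 48.0 cos 42.6° = 35.33 m/s; v_y0 = 48.0 sin 42.6° = 32.49 m/s.
Time to reach the wall: t = 126 / 35.33 = 3.566 s.
Height at that point: y = 32.49×3.566 − 4.900×3.566² = 53.55 m.
That is 60.1 − 53.55 = 6.55 m below the top of the wall, so the arrow does not clear it.

No — it falls 6.55 m short of clearing the wall.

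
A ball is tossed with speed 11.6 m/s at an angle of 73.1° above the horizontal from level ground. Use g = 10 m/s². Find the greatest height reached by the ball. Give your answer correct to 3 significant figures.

6.16 m

Vertical component of launch velocity: v_y = 11.6 sin 73.1° = 11.10 m/s.
At the highest point the vertical velocity is zero, so v_y² = 2 g h_max.
h_max = (11.10)² / (2 × 10) = 123.2 / 20.00 = 6.16 m.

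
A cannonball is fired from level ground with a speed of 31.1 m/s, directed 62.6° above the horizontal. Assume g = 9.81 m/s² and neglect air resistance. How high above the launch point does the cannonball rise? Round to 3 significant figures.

Vertical component of launch velocity: v_y = 31.1 sin 62.6° = 27.61 m/s.
At the highest point the vertical velocity is zero, so v_y² = 2 g h_max.
h_max = (27.61)² / (2 × 9.81) = 762.3 / 19.62 = 38.9 m.

38.9 m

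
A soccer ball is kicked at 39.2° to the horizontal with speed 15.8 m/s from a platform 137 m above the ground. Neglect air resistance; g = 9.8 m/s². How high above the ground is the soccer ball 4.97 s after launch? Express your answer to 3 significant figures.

v_y0 = 15.8 sin 39.2° = 9.986 m/s.
y(t) = 137 + v_y0 t − ½ g t² = 137 + 9.986×4.97 − ½×9.8×4.97² = 65.6 m.

65.6 m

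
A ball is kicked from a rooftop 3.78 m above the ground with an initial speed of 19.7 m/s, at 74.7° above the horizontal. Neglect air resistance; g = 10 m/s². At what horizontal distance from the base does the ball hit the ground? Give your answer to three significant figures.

Components: v_x = 19.7 cos 74.7° = 5.198 m/s, v_y = 19.7 sin 74.7° = 19.00 m/s.
Vertical: 0 = 3.78 + 19.00 t − ½(10) t² ⇒ 5.000 t² − 19.00 t − 3.78 = 0.
t = [19.00 + √(361.0 + 75.60)] / 10.00 = 3.989 s.
Horizontal: R = v_x · t = 5.198 × 3.989 = 20.7 m.

20.7 m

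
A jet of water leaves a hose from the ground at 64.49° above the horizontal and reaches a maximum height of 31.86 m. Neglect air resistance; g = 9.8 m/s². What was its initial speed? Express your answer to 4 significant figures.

At maximum height v_y = 0, so (v₀ sin θ)² = 2 g H.
v₀ sin 64.49° = √(2 × 9.8 × 31.86) = 24.989 m/s.
v₀ = 24.989 / sin 64.49° = 24.989 / 0.9025 = 27.69 m/s.

27.69 m/s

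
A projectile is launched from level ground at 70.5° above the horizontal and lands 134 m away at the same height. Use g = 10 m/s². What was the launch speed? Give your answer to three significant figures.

On level ground, R = v₀² sin(2θ) / g, so v₀ = √(R g / sin 2θ).
sin(2 × 70.5°) = 0.6293.
v₀ = √(134 × 10 / 0.6293) = √2129 = 46.1 m/s.

46.1 m/s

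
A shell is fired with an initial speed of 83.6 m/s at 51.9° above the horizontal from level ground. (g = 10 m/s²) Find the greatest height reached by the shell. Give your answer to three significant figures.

Vertical component of launch velocity: v_y = 83.6 sin 51.9° = 65.79 m/s.
At the highest point the vertical velocity is zero, so v_y² = 2 g h_max.
h_max = (65.79)² / (2 × 10) = 4328 / 20.00 = 216 m.

216 m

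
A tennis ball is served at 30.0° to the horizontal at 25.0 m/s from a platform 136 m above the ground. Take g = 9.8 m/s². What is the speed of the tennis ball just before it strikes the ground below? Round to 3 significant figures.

v_x = 25.0 cos 30.0° = 21.65 m/s is unchanged throughout.
For the vertical component, v_y² = v_y0² + 2 g h = (12.50)² + 2×9.8×136 = 2822, so |v_y| = 53.12 m/s.
Impact speed = √(v_x² + v_y²) = √(468.7 + 2822) = 57.4 m/s.

57.4 m/s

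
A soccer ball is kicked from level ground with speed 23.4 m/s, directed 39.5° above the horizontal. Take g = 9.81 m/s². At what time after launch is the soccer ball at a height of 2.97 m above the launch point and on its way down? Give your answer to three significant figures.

v_y0 = 23.4 sin 39.5° = 14.88 m/s.
Set y = v_y0 t − ½ g t² = 2.97: 4.905 t² − 14.88 t + 2.97 = 0.
t = [14.88 ± √(221.4 − 58.27)] / 9.81 = (14.88 ± 12.77) / 9.81, giving t = 0.215 s or t = 2.82 s.
On the way down corresponds to the larger root: t = 2.82 s.

2.82 s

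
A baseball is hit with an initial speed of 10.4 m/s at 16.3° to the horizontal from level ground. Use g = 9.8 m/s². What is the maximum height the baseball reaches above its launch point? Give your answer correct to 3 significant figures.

Vertical component of launch velocity: v_y = 10.4 sin 16.3° = 2.919 m/s.
At the highest point the vertical velocity is zero, so v_y² = 2 g h_max.
h_max = (2.919)² / (2 × 9.8) = 8.521 / 19.60 = 0.435 m.

0.435 m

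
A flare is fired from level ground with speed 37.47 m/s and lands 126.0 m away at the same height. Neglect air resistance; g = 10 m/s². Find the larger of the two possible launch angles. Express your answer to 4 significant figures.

58.09°

Level-ground range: R = v₀² sin(2θ)/g ⇒ sin 2θ = R g / v₀² = 126.0×10/37.47² = 0.8974.
2θ = arcsin(0.8974) = 63.818° or 180° − 63.818° = 116.182°.
So θ = 31.91° or θ = 58.09°.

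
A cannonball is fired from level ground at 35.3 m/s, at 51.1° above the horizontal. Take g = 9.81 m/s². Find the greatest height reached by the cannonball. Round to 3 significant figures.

Vertical component of launch velocity: v_y = 35.3 sin 51.1° = 27.47 m/s.
At the highest point the vertical velocity is zero, so v_y² = 2 g h_max.
h_max = (27.47)² / (2 × 9.81) = 754.6 / 19.62 = 38.5 m.

38.5 m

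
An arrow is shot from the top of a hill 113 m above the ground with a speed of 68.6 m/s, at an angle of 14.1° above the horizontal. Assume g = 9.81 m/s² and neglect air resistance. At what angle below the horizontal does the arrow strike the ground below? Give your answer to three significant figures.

36.9°

v_x = 68.6 cos 14.1° = 66.53 m/s.
At impact |v_y| = √(v_y0² + 2 g h) = √(16.71² + 2×9.81×113) = 49.96 m/s.
Angle below horizontal = arctan(|v_y| / v_x) = arctan(49.96 / 66.53) = 36.9°.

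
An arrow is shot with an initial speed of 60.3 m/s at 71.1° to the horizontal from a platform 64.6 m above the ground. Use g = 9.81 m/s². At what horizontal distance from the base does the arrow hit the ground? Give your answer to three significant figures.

247 m

Components: v_x = 60.3 cos 71.1° = 19.53 m/s, v_y = 60.3 sin 71.1° = 57.05 m/s.
Vertical: 0 = 64.6 + 57.05 t − ½(9.81) t² ⇒ 4.905 t² − 57.05 t − 64.6 = 0.
t = [57.05 + √(3255 + 1267)] / 9.810 = 12.67 s.
Horizontal: R = v_x · t = 19.53 × 12.67 = 247 m.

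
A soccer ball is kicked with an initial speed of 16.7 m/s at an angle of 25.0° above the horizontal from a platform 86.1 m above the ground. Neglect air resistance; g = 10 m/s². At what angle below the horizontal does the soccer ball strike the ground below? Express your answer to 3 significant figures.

70.2°

v_x = 16.7 cos 25.0° = 15.14 m/s.
At impact |v_y| = √(v_y0² + 2 g h) = √(7.058² + 2×10×86.1) = 42.09 m/s.
Angle below horizontal = arctan(|v_y| / v_x) = arctan(42.09 / 15.14) = 70.2°.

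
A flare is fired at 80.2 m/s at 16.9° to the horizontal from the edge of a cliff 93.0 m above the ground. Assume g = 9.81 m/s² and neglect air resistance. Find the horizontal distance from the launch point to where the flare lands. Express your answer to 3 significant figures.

Components: v_x = 80.2 cos 16.9° = 76.74 m/s, v_y = 80.2 sin 16.9° = 23.31 m/s.
Vertical: 0 = 93.0 + 23.31 t − ½(9.81) t² ⇒ 4.905 t² − 23.31 t − 93.0 = 0.
t = [23.31 + √(543.4 + 1825)] / 9.810 = 7.337 s.
Horizontal: R = v_x · t = 76.74 × 7.337 = 563 m.

563 m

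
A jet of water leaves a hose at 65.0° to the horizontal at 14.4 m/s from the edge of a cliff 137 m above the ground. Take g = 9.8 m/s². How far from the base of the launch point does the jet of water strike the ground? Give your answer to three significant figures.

41.3 m

Components: v_x = 14.4 cos 65.0° = 6.086 m/s, v_y = 14.4 sin 65.0° = 13.05 m/s.
Vertical: 0 = 137 + 13.05 t − ½(9.8) t² ⇒ 4.900 t² − 13.05 t − 137 = 0.
t = [13.05 + √(170.3 + 2685)] / 9.800 = 6.784 s.
Horizontal: R = v_x · t = 6.086 × 6.784 = 41.3 m.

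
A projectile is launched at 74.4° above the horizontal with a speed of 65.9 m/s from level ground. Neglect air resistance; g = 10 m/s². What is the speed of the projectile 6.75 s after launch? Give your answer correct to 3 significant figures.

18.2 m/s

v_x = 65.9 cos 74.4° = 17.72 m/s (constant).
v_y(t) = 65.9 sin 74.4° − g t = 63.47 − 10 × 6.75 = -4.030 m/s.
Speed = √(v_x² + v_y²) = √(314.0 + 16.24) = 18.2 m/s.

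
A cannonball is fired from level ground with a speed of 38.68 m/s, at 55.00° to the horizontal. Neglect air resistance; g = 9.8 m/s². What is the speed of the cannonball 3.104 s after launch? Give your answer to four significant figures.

22.22 m/s

v_x = 38.68 cos 55.00° = 22.186 m/s (constant).
v_y(t) = 38.68 sin 55.00° − g t = 31.685 − 9.8 × 3.104 = 1.2658 m/s.
Speed = √(v_x² + v_y²) = √(492.22 + 1.6022) = 22.22 m/s.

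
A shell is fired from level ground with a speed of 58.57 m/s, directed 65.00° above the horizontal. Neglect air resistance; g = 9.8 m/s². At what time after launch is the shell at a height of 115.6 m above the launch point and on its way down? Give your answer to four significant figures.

7.814 s

v_y0 = 58.57 sin 65.00° = 53.082 m/s.
Set y = v_y0 t − ½ g t² = 115.6: 4.900 t² − 53.082 t + 115.6 = 0.
t = [53.082 ± √(2817.7 − 2265.8)] / 9.8 = (53.082 ± 23.493) / 9.8, giving t = 3.019 s or t = 7.814 s.
On the way down corresponds to the larger root: t = 7.814 s.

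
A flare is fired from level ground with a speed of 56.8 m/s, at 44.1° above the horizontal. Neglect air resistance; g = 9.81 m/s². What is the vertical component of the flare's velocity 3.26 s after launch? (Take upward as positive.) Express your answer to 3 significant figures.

Initial vertical component: v_y0 = 56.8 sin 44.1° = 39.53 m/s.
v_y(t) = v_y0 − g t = 39.53 − 9.81 × 3.26 = 7.55 m/s.

7.55 m/s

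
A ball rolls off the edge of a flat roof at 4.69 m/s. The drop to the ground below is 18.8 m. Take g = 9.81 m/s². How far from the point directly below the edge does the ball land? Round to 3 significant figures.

9.18 m

Initial vertical velocity is zero, so the fall time comes from h = ½ g t²: t = √(2 × 18.8 / 9.81) = 1.958 s.
Horizontal motion is uniform at 4.69 m/s, so x = 4.69 × 1.958 = 9.18 m.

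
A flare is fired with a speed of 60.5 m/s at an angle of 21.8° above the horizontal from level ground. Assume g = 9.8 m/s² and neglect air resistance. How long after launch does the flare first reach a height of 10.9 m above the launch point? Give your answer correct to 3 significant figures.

0.551 s

v_y0 = 60.5 sin 21.8° = 22.47 m/s.
Set y = v_y0 t − ½ g t² = 10.9: 4.900 t² − 22.47 t + 10.9 = 0.
t = [22.47 ± √(504.9 − 213.6)] / 9.8 = (22.47 ± 17.07) / 9.8, giving t = 0.551 s or t = 4.03 s.
The flare is on the way up at the first time, so t = 0.551 s.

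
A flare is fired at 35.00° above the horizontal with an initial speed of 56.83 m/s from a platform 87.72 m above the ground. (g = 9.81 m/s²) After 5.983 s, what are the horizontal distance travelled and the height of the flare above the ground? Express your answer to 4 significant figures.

x = 278.5 m, y = 107.2 m

v_x = 56.83 cos 35.00° = 46.552 m/s; v_y0 = 56.83 sin 35.00° = 32.596 m/s.
x = v_x t = 46.552 × 5.983 = 278.5 m.
y = 87.72 + v_y0 t − ½ g t² = 107.2 m.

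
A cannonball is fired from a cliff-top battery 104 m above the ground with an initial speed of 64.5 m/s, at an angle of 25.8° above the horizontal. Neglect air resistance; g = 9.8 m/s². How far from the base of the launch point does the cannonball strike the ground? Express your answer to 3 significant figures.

481 m

Components: v_x = 64.5 cos 25.8° = 58.07 m/s, v_y = 64.5 sin 25.8° = 28.07 m/s.
Vertical: 0 = 104 + 28.07 t − ½(9.8) t² ⇒ 4.900 t² − 28.07 t − 104 = 0.
t = [28.07 + √(787.9 + 2038)] / 9.800 = 8.289 s.
Horizontal: R = v_x · t = 58.07 × 8.289 = 481 m.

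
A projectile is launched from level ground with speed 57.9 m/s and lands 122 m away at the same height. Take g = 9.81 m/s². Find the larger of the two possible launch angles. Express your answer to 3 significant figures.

79.5°

Level-ground range: R = v₀² sin(2θ)/g ⇒ sin 2θ = R g / v₀² = 122×9.81/57.9² = 0.3570.
2θ = arcsin(0.3570) = 20.92° or 180° − 20.92° = 159.08°.
So θ = 10.5° or θ = 79.5°.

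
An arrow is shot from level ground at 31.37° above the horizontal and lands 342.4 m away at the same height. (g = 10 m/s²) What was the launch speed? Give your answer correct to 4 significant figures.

62.06 m/s

On level ground, R = v₀² sin(2θ) / g, so v₀ = √(R g / sin 2θ).
sin(2 × 31.37°) = 0.8889.
v₀ = √(342.4 × 10 / 0.8889) = √3852.0 = 62.06 m/s.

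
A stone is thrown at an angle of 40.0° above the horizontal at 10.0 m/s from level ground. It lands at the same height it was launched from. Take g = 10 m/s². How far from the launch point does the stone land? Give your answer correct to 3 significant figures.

For level ground, R = v₀² sin(2θ) / g.
sin(2 × 40.0°) = sin 80.00° = 0.9848.
R = (10.0)² × 0.9848 / 10 = 9.85 m.

9.85 m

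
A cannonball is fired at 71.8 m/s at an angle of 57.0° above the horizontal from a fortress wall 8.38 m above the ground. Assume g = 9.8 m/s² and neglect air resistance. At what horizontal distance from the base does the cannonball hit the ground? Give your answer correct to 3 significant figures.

Components: v_x = 71.8 cos 57.0° = 39.11 m/s, v_y = 71.8 sin 57.0° = 60.22 m/s.
Vertical: 0 = 8.38 + 60.22 t − ½(9.8) t² ⇒ 4.900 t² − 60.22 t − 8.38 = 0.
t = [60.22 + √(3626 + 164.2)] / 9.800 = 12.43 s.
Horizontal: R = v_x · t = 39.11 × 12.43 = 486 m.

486 m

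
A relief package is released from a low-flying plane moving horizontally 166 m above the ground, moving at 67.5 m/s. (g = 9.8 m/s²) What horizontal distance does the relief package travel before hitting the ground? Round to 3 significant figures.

393 m

Initial vertical velocity is zero, so the fall time comes from h = ½ g t²: t = √(2 × 166 / 9.8) = 5.820 s.
Horizontal motion is uniform at 67.5 m/s, so x = 67.5 × 5.820 = 393 m.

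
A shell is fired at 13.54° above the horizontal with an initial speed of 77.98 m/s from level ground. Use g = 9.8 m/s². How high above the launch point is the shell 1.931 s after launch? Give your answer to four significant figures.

16.98 m

v_y0 = 77.98 sin 13.54° = 18.257 m/s.
y(t) = v_y0 t − ½ g t² = 18.257×1.931 − 4.900×1.931² = 16.98 m.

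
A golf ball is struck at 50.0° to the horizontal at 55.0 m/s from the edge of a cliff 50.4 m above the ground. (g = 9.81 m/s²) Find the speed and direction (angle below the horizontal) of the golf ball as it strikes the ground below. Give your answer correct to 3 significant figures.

v_x = 55.0 cos 50.0° = 35.35 m/s (constant).
|v_y| at impact = √((42.13)² + 2×9.81×50.4) = 52.57 m/s.
Speed = √(35.35² + 52.57²) = 63.4 m/s; angle = arctan(52.57/35.35) = 56.1° below horizontal.

63.4 m/s at 56.1° below the horizontal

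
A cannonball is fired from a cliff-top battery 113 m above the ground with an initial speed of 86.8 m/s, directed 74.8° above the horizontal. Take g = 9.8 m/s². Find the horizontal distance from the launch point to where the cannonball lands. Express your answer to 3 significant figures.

418 m

Components: v_x = 86.8 cos 74.8° = 22.76 m/s, v_y = 86.8 sin 74.8° = 83.76 m/s.
Vertical: 0 = 113 + 83.76 t − ½(9.8) t² ⇒ 4.900 t² − 83.76 t − 113 = 0.
t = [83.76 + √(7016 + 2215)] / 9.800 = 18.35 s.
Horizontal: R = v_x · t = 22.76 × 18.35 = 418 m.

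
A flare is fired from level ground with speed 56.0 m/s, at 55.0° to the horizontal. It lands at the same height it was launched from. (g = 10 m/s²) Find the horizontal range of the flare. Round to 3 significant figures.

295 m

Components: v_x = 56.0 cos 55.0° = 32.12 m/s, v_y = 56.0 sin 55.0° = 45.87 m/s.
Time of flight (same landing height): t = 2 v_y / g = 2 × 45.87 / 10 = 9.174 s.
Range: R = v_x · t = 32.12 × 9.174 = 295 m.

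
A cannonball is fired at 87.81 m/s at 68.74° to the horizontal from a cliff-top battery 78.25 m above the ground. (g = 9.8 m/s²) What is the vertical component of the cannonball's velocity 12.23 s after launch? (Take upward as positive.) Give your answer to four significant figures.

-38.02 m/s

Initial vertical component: v_y0 = 87.81 sin 68.74° = 81.834 m/s.
v_y(t) = v_y0 − g t = 81.834 − 9.8 × 12.23 = -38.02 m/s.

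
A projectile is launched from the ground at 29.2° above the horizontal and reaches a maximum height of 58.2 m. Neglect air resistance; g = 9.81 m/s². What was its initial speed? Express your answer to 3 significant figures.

69.3 m/s

At maximum height v_y = 0, so (v₀ sin θ)² = 2 g H.
v₀ sin 29.2° = √(2 × 9.81 × 58.2) = 33.79 m/s.
v₀ = 33.79 / sin 29.2° = 33.79 / 0.4879 = 69.3 m/s.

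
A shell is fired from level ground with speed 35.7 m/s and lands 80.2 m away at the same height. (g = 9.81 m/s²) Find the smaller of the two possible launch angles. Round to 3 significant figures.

Level-ground range: R = v₀² sin(2θ)/g ⇒ sin 2θ = R g / v₀² = 80.2×9.81/35.7² = 0.6173.
2θ = arcsin(0.6173) = 38.12° or 180° − 38.12° = 141.88°.
So θ = 19.1° or θ = 70.9°.

19.1°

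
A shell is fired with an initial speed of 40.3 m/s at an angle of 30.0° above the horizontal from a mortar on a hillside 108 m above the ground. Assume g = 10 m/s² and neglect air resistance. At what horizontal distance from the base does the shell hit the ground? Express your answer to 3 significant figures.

Components: v_x = 40.3 cos 30.0° = 34.90 m/s, v_y = 40.3 sin 30.0° = 20.15 m/s.
Vertical: 0 = 108 + 20.15 t − ½(10) t² ⇒ 5.000 t² − 20.15 t − 108 = 0.
t = [20.15 + √(406.0 + 2160)] / 10.00 = 7.081 s.
Horizontal: R = v_x · t = 34.90 × 7.081 = 247 m.

247 m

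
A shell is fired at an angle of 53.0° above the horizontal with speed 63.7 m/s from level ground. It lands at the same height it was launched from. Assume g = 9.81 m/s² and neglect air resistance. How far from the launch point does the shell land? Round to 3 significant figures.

398 m

For level ground, R = v₀² sin(2θ) / g.
sin(2 × 53.0°) = sin 106.0° = 0.9613.
R = (63.7)² × 0.9613 / 9.81 = 398 m.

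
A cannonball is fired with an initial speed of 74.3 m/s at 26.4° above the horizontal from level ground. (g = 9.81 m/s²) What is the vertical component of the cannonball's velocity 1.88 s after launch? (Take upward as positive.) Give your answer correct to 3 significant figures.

Initial vertical component: v_y0 = 74.3 sin 26.4° = 33.04 m/s.
v_y(t) = v_y0 − g t = 33.04 − 9.81 × 1.88 = 14.6 m/s.

14.6 m/s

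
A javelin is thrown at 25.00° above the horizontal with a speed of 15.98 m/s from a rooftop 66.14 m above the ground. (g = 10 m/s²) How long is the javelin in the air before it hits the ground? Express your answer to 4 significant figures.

4.375 s

Vertical component: v_y = 15.98 sin 25.00° = 6.7534 m/s.
Taking up as positive with launch at y = 66.14 m, landing at y = 0: 0 = 66.14 + 6.7534 t − ½(10) t².
Solving 5.000 t² − 6.7534 t − 66.14 = 0 gives t = [6.7534 + √(6.7534² + 4·5.000·66.14)] / 10.00 = 4.375 s.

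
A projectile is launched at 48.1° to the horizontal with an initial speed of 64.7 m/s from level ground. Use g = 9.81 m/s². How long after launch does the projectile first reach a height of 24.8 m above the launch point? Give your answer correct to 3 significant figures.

0.545 s

v_y0 = 64.7 sin 48.1° = 48.16 m/s.
Set y = v_y0 t − ½ g t² = 24.8: 4.905 t² − 48.16 t + 24.8 = 0.
t = [48.16 ± √(2319 − 486.6)] / 9.81 = (48.16 ± 42.81) / 9.81, giving t = 0.545 s or t = 9.27 s.
The projectile is on the way up at the first time, so t = 0.545 s.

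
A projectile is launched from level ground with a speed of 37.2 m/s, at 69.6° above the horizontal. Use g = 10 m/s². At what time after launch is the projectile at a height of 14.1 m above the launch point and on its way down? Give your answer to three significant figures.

6.54 s

v_y0 = 37.2 sin 69.6° = 34.87 m/s.
Set y = v_y0 t − ½ g t² = 14.1: 5.000 t² − 34.87 t + 14.1 = 0.
t = [34.87 ± √(1216 − 282.0)] / 10 = (34.87 ± 30.56) / 10, giving t = 0.431 s or t = 6.54 s.
On the way down corresponds to the larger root: t = 6.54 s.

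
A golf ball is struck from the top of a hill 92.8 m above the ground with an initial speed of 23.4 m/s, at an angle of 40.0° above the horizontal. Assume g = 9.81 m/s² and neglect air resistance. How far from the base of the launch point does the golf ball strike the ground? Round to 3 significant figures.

110 m

Components: v_x = 23.4 cos 40.0° = 17.93 m/s, v_y = 23.4 sin 40.0° = 15.04 m/s.
Vertical: 0 = 92.8 + 15.04 t − ½(9.81) t² ⇒ 4.905 t² − 15.04 t − 92.8 = 0.
t = [15.04 + √(226.2 + 1821)] / 9.810 = 6.145 s.
Horizontal: R = v_x · t = 17.93 × 6.145 = 110 m.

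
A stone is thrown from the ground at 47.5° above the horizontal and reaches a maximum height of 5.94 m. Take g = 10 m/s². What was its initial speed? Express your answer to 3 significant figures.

14.8 m/s

At maximum height v_y = 0, so (v₀ sin θ)² = 2 g H.
v₀ sin 47.5° = √(2 × 10 × 5.94) = 10.90 m/s.
v₀ = 10.90 / sin 47.5° = 10.90 / 0.7373 = 14.8 m/s.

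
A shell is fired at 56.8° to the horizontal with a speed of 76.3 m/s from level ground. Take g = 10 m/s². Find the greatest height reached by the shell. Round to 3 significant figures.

204 m

Vertical component of launch velocity: v_y = 76.3 sin 56.8° = 63.85 m/s.
At the highest point the vertical velocity is zero, so v_y² = 2 g h_max.
h_max = (63.85)² / (2 × 10) = 4077 / 20.00 = 204 m.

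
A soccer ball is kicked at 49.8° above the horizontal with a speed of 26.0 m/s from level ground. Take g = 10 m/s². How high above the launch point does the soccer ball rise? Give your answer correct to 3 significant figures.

Vertical component of launch velocity: v_y = 26.0 sin 49.8° = 19.86 m/s.
At the highest point the vertical velocity is zero, so v_y² = 2 g h_max.
h_max = (19.86)² / (2 × 10) = 394.4 / 20.00 = 19.7 m.

19.7 m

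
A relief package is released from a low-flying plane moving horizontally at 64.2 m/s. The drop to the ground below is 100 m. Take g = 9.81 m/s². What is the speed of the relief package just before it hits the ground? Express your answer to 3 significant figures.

78.0 m/s

Fall time: t = √(2 × 100 / 9.81) = 4.515 s.
At impact: v_x = 64.2 m/s (unchanged), v_y = g t = 9.81 × 4.515 = 44.29 m/s.
Speed = √(v_x² + v_y²) = √(4122 + 1962) = 78.0 m/s.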